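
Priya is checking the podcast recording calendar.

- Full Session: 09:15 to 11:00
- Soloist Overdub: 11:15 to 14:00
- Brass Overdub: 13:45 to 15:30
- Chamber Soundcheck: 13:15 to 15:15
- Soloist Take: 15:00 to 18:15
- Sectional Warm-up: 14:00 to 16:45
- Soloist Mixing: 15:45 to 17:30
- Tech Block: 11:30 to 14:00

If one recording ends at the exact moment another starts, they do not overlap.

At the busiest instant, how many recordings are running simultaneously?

4

Walk through starts and ends in time order (an end at T is processed before a start at T):
09:15 start Full Session → 1
11:00 end Full Session → 0
11:15 start Soloist Overdub → 1
11:30 start Tech Block → 2
13:15 start Chamber Soundcheck → 3
13:45 start Brass Overdub → 4
14:00 end Soloist Overdub → 3
14:00 end Tech Block → 2
14:00 start Sectional Warm-up → 3
15:00 start Soloist Take → 4
15:15 end Chamber Soundcheck → 3
15:30 end Brass Overdub → 2
15:45 start Soloist Mixing → 3
16:45 end Sectional Warm-up → 2
17:30 end Soloist Mixing → 1
18:15 end Soloist Take → 0
Peak is 4, at 13:45 (Brass Overdub, Chamber Soundcheck, Soloist Overdub, Tech Block).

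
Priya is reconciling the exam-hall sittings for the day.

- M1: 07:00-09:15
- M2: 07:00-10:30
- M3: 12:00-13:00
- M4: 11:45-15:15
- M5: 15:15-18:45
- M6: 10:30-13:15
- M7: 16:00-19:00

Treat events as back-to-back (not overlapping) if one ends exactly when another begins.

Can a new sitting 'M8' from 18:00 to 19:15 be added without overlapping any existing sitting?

No — it overlaps M5, M7

M1: ends 09:15 at or before M8 starts 18:00 → clear.
M2: ends 10:30 at or before M8 starts 18:00 → clear.
M6: ends 13:15 at or before M8 starts 18:00 → clear.
M4: ends 15:15 at or before M8 starts 18:00 → clear.
M3: ends 13:00 at or before M8 starts 18:00 → clear.
M5: starts 15:15 before M8 ends 19:15, and ends 18:45 after M8 starts 18:00 → overlap.
M7: starts 16:00 before M8 ends 19:15, and ends 19:00 after M8 starts 18:00 → overlap.
M8 overlaps M5, M7.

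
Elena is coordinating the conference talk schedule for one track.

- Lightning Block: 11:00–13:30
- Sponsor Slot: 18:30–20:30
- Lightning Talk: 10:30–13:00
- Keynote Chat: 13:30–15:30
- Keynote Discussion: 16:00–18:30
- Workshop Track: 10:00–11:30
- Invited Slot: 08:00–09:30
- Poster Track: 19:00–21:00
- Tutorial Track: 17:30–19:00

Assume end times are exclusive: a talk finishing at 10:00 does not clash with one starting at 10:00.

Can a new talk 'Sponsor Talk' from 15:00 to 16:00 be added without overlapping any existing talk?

No — it overlaps Keynote Chat

Invited Slot: ends 09:30 at or before Sponsor Talk starts 15:00 → clear.
Workshop Track: ends 11:30 at or before Sponsor Talk starts 15:00 → clear.
Lightning Talk: ends 13:00 at or before Sponsor Talk starts 15:00 → clear.
Lightning Block: ends 13:30 at or before Sponsor Talk starts 15:00 → clear.
Keynote Chat: starts 13:30 before Sponsor Talk ends 16:00, and ends 15:30 after Sponsor Talk starts 15:00 → overlap.
Keynote Discussion: starts 16:00 at or after Sponsor Talk ends 16:00 → clear.
Tutorial Track: starts 17:30 at or after Sponsor Talk ends 16:00 → clear.
Sponsor Slot: starts 18:30 at or after Sponsor Talk ends 16:00 → clear.
Poster Track: starts 19:00 at or after Sponsor Talk ends 16:00 → clear.
Sponsor Talk overlaps Keynote Chat.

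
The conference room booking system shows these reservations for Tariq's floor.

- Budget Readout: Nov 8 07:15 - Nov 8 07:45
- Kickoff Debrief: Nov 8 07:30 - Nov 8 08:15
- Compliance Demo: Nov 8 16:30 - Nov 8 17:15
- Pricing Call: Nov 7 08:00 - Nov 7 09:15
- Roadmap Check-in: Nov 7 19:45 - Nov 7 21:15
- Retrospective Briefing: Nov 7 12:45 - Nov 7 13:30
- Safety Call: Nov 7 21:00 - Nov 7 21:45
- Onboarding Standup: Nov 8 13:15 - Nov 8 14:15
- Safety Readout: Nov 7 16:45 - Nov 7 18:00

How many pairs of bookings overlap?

2

Check each pair: they overlap iff neither finishes before the other starts.
Sorted by start: Pricing Call, Retrospective Briefing, Safety Readout, Roadmap Check-in, Safety Call, Budget Readout, Kickoff Debrief, Onboarding Standup, Compliance Demo.
Retrospective Briefing starts after Pricing Call ends — done with Pricing Call.
Safety Readout starts after Retrospective Briefing ends — done with Retrospective Briefing.
Roadmap Check-in starts after Safety Readout ends — done with Safety Readout.
Safety Call starts before Roadmap Check-in ends → Roadmap Check-in and Safety Call overlap.
Budget Readout starts after Roadmap Check-in ends — done with Roadmap Check-in.
Budget Readout starts after Safety Call ends — done with Safety Call.
Kickoff Debrief starts before Budget Readout ends → Budget Readout and Kickoff Debrief overlap.
Onboarding Standup starts after Budget Readout ends — done with Budget Readout.
Onboarding Standup starts after Kickoff Debrief ends — done with Kickoff Debrief.
Compliance Demo starts after Onboarding Standup ends.
Overlapping pairs: Budget Readout & Kickoff Debrief, Roadmap Check-in & Safety Call — 2 in total.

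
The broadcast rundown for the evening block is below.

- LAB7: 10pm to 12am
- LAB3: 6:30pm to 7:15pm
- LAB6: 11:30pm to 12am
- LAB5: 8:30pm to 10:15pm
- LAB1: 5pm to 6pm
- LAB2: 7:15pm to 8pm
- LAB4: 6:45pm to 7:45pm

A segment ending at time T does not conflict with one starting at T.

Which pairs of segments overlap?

LAB2 & LAB4, LAB3 & LAB4, LAB5 & LAB7, LAB6 & LAB7

Sorted by start: LAB1, LAB3, LAB4, LAB2, LAB5, LAB7, LAB6.
LAB3 starts after LAB1 ends, so nothing later overlaps LAB1 either.
LAB4 starts before LAB3 ends → LAB3 and LAB4 overlap.
LAB2 starts exactly when LAB3 ends (back-to-back, no overlap), so nothing later overlaps LAB3 either.
LAB2 starts before LAB4 ends → LAB4 and LAB2 overlap.
LAB5 starts after LAB4 ends, so nothing later overlaps LAB4 either.
LAB5 starts after LAB2 ends, so nothing later overlaps LAB2 either.
LAB7 starts before LAB5 ends → LAB5 and LAB7 overlap.
LAB6 starts after LAB5 ends.
LAB6 starts before LAB7 ends → LAB7 and LAB6 overlap.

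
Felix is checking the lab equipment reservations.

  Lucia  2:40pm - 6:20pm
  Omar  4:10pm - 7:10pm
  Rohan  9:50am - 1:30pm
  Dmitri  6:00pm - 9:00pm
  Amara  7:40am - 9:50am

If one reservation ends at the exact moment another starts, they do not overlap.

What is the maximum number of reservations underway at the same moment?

Sweep the timeline, counting +1 at each start and −1 at each end (ends before starts at a tie):
7:40am start Amara → 1
9:50am end Amara → 0
9:50am start Rohan → 1
1:30pm end Rohan → 0
2:40pm start Lucia → 1
4:10pm start Omar → 2
6:00pm start Dmitri → 3
6:20pm end Lucia → 2
7:10pm end Omar → 1
9:00pm end Dmitri → 0
Peak is 3, at 6:00pm (Dmitri, Lucia, Omar).

3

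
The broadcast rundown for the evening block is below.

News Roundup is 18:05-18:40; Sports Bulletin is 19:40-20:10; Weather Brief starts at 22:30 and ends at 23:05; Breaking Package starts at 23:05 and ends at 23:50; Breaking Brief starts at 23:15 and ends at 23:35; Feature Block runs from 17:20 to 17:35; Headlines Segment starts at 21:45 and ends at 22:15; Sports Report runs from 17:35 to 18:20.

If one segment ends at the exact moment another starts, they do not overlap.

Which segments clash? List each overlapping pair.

Check each pair: they overlap iff neither finishes before the other starts.
Sorted by start: Feature Block, Sports Report, News Roundup, Sports Bulletin, Headlines Segment, Weather Brief, Breaking Package, Breaking Brief.
Sports Report starts exactly when Feature Block ends (back-to-back, no overlap), so Feature Block has no further overlaps.
News Roundup starts before Sports Report ends → Sports Report and News Roundup overlap.
Sports Bulletin starts after Sports Report ends, so Sports Report has no further overlaps.
Sports Bulletin starts after News Roundup ends, so News Roundup has no further overlaps.
Headlines Segment starts after Sports Bulletin ends, so Sports Bulletin has no further overlaps.
Weather Brief starts after Headlines Segment ends, so Headlines Segment has no further overlaps.
Breaking Package starts exactly when Weather Brief ends (back-to-back, no overlap), so Weather Brief has no further overlaps.
Breaking Brief starts before Breaking Package ends → Breaking Package and Breaking Brief overlap.

Breaking Brief & Breaking Package, News Roundup & Sports Report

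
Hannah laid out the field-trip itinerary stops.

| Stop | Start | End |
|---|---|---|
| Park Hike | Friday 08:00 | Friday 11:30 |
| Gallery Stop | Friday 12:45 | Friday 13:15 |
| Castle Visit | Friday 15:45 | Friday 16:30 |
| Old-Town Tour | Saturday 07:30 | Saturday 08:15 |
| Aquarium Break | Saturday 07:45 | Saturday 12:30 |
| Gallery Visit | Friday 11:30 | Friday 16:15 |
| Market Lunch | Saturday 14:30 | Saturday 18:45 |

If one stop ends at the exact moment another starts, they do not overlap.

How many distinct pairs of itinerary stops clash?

3

Sorted by start: Park Hike, Gallery Visit, Gallery Stop, Castle Visit, Old-Town Tour, Aquarium Break, Market Lunch.
Gallery Visit starts exactly when Park Hike ends (back-to-back, no overlap) — done with Park Hike.
Gallery Stop starts before Gallery Visit ends → Gallery Visit and Gallery Stop overlap.
Castle Visit starts before Gallery Visit ends → Gallery Visit and Castle Visit overlap.
Old-Town Tour starts after Gallery Visit ends — done with Gallery Visit.
Castle Visit starts after Gallery Stop ends — done with Gallery Stop.
Old-Town Tour starts after Castle Visit ends — done with Castle Visit.
Aquarium Break starts before Old-Town Tour ends → Old-Town Tour and Aquarium Break overlap.
Market Lunch starts after Old-Town Tour ends.
Market Lunch starts after Aquarium Break ends.
Overlapping pairs: Aquarium Break & Old-Town Tour, Castle Visit & Gallery Visit, Gallery Stop & Gallery Visit — 3 in total.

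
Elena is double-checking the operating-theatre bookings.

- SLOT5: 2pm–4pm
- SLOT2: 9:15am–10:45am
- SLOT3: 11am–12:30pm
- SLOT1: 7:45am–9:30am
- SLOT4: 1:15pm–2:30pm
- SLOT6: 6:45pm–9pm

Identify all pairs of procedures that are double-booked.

SLOT1 & SLOT2, SLOT4 & SLOT5

Sorted by start: SLOT1, SLOT2, SLOT3, SLOT4, SLOT5, SLOT6.
SLOT2 starts before SLOT1 ends → SLOT1 and SLOT2 overlap.
SLOT3 starts after SLOT1 ends — done with SLOT1.
SLOT3 starts after SLOT2 ends — done with SLOT2.
SLOT4 starts after SLOT3 ends — done with SLOT3.
SLOT5 starts before SLOT4 ends → SLOT4 and SLOT5 overlap.
SLOT6 starts after SLOT4 ends.
SLOT6 starts after SLOT5 ends.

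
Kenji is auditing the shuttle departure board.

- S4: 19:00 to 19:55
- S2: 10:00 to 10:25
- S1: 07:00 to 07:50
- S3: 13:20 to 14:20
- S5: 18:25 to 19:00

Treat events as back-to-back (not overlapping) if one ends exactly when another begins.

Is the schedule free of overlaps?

Yes

Sorted by start: S1, S2, S3, S5, S4.
S2 starts after S1 ends, so nothing later overlaps S1 either.
S3 starts after S2 ends, so nothing later overlaps S2 either.
S5 starts after S3 ends, so nothing later overlaps S3 either.
S4 starts exactly when S5 ends (back-to-back, no overlap).
Every pair is clear; the schedule has no overlaps.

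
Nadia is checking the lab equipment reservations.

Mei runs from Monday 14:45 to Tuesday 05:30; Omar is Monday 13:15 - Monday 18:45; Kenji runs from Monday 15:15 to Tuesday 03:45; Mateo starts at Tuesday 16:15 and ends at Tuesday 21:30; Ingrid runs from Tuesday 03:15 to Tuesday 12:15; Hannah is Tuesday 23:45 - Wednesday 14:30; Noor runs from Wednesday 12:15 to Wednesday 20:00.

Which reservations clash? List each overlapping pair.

Sorted by start: Omar, Mei, Kenji, Ingrid, Mateo, Hannah, Noor.
Mei starts before Omar ends → Omar and Mei overlap.
Kenji starts before Omar ends → Omar and Kenji overlap.
Ingrid starts after Omar ends — done with Omar.
Kenji starts before Mei ends → Mei and Kenji overlap.
Ingrid starts before Mei ends → Mei and Ingrid overlap.
Mateo starts after Mei ends — done with Mei.
Ingrid starts before Kenji ends → Kenji and Ingrid overlap.
Mateo starts after Kenji ends — done with Kenji.
Mateo starts after Ingrid ends — done with Ingrid.
Hannah starts after Mateo ends — done with Mateo.
Noor starts before Hannah ends → Hannah and Noor overlap.

Hannah & Noor, Ingrid & Kenji, Ingrid & Mei, Kenji & Mei, Kenji & Omar, Mei & Omar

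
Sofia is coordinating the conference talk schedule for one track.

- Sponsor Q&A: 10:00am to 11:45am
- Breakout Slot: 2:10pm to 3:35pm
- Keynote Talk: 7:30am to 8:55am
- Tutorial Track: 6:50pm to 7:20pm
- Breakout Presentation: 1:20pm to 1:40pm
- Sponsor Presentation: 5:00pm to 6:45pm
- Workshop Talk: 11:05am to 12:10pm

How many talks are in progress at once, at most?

Sweep the timeline, counting +1 at each start and −1 at each end (ends before starts at a tie):
7:30am start Keynote Talk → 1
8:55am end Keynote Talk → 0
10:00am start Sponsor Q&A → 1
11:05am start Workshop Talk → 2
11:45am end Sponsor Q&A → 1
12:10pm end Workshop Talk → 0
1:20pm start Breakout Presentation → 1
1:40pm end Breakout Presentation → 0
2:10pm start Breakout Slot → 1
3:35pm end Breakout Slot → 0
5:00pm start Sponsor Presentation → 1
6:45pm end Sponsor Presentation → 0
6:50pm start Tutorial Track → 1
7:20pm end Tutorial Track → 0
Peak is 2, at 11:05am (Sponsor Q&A, Workshop Talk).

2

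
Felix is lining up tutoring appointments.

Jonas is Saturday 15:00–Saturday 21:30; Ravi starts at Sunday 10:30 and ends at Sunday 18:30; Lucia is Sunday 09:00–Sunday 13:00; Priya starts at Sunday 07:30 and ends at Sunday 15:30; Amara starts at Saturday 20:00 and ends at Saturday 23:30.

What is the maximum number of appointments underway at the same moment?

3

Sweep the timeline, counting +1 at each start and −1 at each end (ends before starts at a tie):
Saturday 15:00 start Jonas → 1
Saturday 20:00 start Amara → 2
Saturday 21:30 end Jonas → 1
Saturday 23:30 end Amara → 0
Sunday 07:30 start Priya → 1
Sunday 09:00 start Lucia → 2
Sunday 10:30 start Ravi → 3
Sunday 13:00 end Lucia → 2
Sunday 15:30 end Priya → 1
Sunday 18:30 end Ravi → 0
Peak is 3, at Sunday 10:30 (Lucia, Priya, Ravi).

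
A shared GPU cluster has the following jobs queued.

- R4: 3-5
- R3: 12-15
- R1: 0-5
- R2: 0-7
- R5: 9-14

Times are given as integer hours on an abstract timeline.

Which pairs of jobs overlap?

Sorted by start: R1, R2, R4, R5, R3.
R2 starts before R1 ends → R1 and R2 overlap.
R4 starts before R1 ends → R1 and R4 overlap.
R5 starts after R1 ends; R1 is clear from here.
R4 starts before R2 ends → R2 and R4 overlap.
R5 starts after R2 ends; R2 is clear from here.
R5 starts after R4 ends; R4 is clear from here.
R3 starts before R5 ends → R5 and R3 overlap.

R1 & R2, R1 & R4, R2 & R4, R3 & R5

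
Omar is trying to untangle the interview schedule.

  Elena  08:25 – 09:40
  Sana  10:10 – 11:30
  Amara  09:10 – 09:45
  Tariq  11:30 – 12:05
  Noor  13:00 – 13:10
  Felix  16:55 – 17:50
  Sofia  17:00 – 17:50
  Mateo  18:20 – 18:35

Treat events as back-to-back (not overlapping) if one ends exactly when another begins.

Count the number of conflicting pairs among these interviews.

Sorted by start: Elena, Amara, Sana, Tariq, Noor, Felix, Sofia, Mateo.
Amara starts before Elena ends → Elena and Amara overlap.
Sana starts after Elena ends, so nothing later overlaps Elena either.
Sana starts after Amara ends, so nothing later overlaps Amara either.
Tariq starts exactly when Sana ends (back-to-back, no overlap), so nothing later overlaps Sana either.
Noor starts after Tariq ends, so nothing later overlaps Tariq either.
Felix starts after Noor ends, so nothing later overlaps Noor either.
Sofia starts before Felix ends → Felix and Sofia overlap.
Mateo starts after Felix ends.
Mateo starts after Sofia ends.
Overlapping pairs: Amara & Elena, Felix & Sofia — 2 in total.

2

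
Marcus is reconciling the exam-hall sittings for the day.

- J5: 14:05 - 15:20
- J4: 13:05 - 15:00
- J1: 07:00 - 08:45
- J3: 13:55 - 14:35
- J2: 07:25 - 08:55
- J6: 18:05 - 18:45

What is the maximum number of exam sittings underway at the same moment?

3

Sort all start/end points and keep a running count:
07:00 start J1 → 1
07:25 start J2 → 2
08:45 end J1 → 1
08:55 end J2 → 0
13:05 start J4 → 1
13:55 start J3 → 2
14:05 start J5 → 3
14:35 end J3 → 2
15:00 end J4 → 1
15:20 end J5 → 0
18:05 start J6 → 1
18:45 end J6 → 0
Peak is 3, at 14:05 (J3, J4, J5).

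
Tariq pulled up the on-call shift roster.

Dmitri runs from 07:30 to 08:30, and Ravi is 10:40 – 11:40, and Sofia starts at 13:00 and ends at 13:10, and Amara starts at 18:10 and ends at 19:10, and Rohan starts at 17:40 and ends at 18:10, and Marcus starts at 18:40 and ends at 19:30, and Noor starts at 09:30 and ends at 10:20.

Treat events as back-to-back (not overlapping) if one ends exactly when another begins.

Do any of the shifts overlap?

Sorted by start: Dmitri, Noor, Ravi, Sofia, Rohan, Amara, Marcus.
Noor starts after Dmitri ends, so Dmitri has no further overlaps.
Ravi starts after Noor ends, so Noor has no further overlaps.
Sofia starts after Ravi ends, so Ravi has no further overlaps.
Rohan starts after Sofia ends, so Sofia has no further overlaps.
Amara starts exactly when Rohan ends (back-to-back, no overlap), so Rohan has no further overlaps.
Marcus starts before Amara ends → Amara and Marcus overlap.
That's a conflict, so the schedule is not conflict-free.

Yes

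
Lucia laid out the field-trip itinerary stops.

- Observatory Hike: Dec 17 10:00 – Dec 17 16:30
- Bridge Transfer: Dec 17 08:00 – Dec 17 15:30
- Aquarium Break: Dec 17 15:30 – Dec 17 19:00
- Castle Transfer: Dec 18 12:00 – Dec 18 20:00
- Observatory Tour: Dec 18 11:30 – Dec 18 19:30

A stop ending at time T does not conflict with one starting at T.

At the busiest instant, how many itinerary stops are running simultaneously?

2

Sort all start/end points and keep a running count:
Dec 17 08:00 start Bridge Transfer → 1
Dec 17 10:00 start Observatory Hike → 2
Dec 17 15:30 end Bridge Transfer → 1
Dec 17 15:30 start Aquarium Break → 2
Dec 17 16:30 end Observatory Hike → 1
Dec 17 19:00 end Aquarium Break → 0
Dec 18 11:30 start Observatory Tour → 1
Dec 18 12:00 start Castle Transfer → 2
Dec 18 19:30 end Observatory Tour → 1
Dec 18 20:00 end Castle Transfer → 0
Peak is 2, at Dec 17 10:00 (Bridge Transfer, Observatory Hike).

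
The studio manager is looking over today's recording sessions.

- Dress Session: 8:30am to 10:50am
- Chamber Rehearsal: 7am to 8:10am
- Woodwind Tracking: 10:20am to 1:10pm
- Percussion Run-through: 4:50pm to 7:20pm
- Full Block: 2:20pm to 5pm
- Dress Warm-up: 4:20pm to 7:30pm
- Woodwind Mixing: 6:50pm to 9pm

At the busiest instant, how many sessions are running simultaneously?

Walk through starts and ends in time order (an end at T is processed before a start at T):
7am start Chamber Rehearsal → 1
8:10am end Chamber Rehearsal → 0
8:30am start Dress Session → 1
10:20am start Woodwind Tracking → 2
10:50am end Dress Session → 1
1:10pm end Woodwind Tracking → 0
2:20pm start Full Block → 1
4:20pm start Dress Warm-up → 2
4:50pm start Percussion Run-through → 3
5pm end Full Block → 2
6:50pm start Woodwind Mixing → 3
7:20pm end Percussion Run-through → 2
7:30pm end Dress Warm-up → 1
9pm end Woodwind Mixing → 0
Peak is 3, at 4:50pm (Dress Warm-up, Full Block, Percussion Run-through).

3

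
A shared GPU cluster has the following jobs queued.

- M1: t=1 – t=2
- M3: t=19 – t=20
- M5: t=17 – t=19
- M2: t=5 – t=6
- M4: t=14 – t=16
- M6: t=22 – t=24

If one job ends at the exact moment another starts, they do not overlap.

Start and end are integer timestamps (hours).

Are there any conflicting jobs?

No

Two intervals overlap when each starts before the other ends.
Sorted by start: M1, M2, M4, M5, M3, M6.
M2 starts after M1 ends; M1 is clear from here.
M4 starts after M2 ends; M2 is clear from here.
M5 starts after M4 ends; M4 is clear from here.
M3 starts exactly when M5 ends (back-to-back, no overlap); M5 is clear from here.
M6 starts after M3 ends.
Every pair is clear; the schedule has no overlaps.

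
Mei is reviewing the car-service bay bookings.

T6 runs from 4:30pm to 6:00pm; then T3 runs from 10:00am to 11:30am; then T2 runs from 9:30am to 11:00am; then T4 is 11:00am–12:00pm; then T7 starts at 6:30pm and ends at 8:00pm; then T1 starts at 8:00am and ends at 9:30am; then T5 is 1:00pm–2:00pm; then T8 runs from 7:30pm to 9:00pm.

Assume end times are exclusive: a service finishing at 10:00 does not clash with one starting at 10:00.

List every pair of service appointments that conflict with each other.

T2 & T3, T3 & T4, T7 & T8

Check each pair: they overlap iff neither finishes before the other starts.
Sorted by start: T1, T2, T3, T4, T5, T6, T7, T8.
T2 starts exactly when T1 ends (back-to-back, no overlap) — done with T1.
T3 starts before T2 ends → T2 and T3 overlap.
T4 starts exactly when T2 ends (back-to-back, no overlap) — done with T2.
T4 starts before T3 ends → T3 and T4 overlap.
T5 starts after T3 ends — done with T3.
T5 starts after T4 ends — done with T4.
T6 starts after T5 ends — done with T5.
T7 starts after T6 ends — done with T6.
T8 starts before T7 ends → T7 and T8 overlap.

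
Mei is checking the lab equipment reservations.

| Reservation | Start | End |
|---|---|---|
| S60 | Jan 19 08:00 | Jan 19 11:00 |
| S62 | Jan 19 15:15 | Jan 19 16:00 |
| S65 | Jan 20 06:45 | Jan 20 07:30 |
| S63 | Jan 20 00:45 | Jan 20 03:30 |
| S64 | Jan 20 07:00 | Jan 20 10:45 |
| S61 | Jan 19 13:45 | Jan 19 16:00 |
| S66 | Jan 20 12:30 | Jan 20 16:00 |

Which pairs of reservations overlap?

S61 & S62, S64 & S65

Sorted by start: S60, S61, S62, S63, S65, S64, S66.
S61 starts after S60 ends — done with S60.
S62 starts before S61 ends → S61 and S62 overlap.
S63 starts after S61 ends — done with S61.
S63 starts after S62 ends — done with S62.
S65 starts after S63 ends — done with S63.
S64 starts before S65 ends → S65 and S64 overlap.
S66 starts after S65 ends.
S66 starts after S64 ends.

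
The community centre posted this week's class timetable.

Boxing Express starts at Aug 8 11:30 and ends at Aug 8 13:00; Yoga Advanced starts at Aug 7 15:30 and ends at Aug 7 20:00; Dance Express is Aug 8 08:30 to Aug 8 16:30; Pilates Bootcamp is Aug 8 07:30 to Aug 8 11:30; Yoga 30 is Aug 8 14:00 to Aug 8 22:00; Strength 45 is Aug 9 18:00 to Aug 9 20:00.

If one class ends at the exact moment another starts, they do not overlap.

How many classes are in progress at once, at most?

Sort all start/end points and keep a running count:
Aug 7 15:30 start Yoga Advanced → 1
Aug 7 20:00 end Yoga Advanced → 0
Aug 8 07:30 start Pilates Bootcamp → 1
Aug 8 08:30 start Dance Express → 2
Aug 8 11:30 end Pilates Bootcamp → 1
Aug 8 11:30 start Boxing Express → 2
Aug 8 13:00 end Boxing Express → 1
Aug 8 14:00 start Yoga 30 → 2
Aug 8 16:30 end Dance Express → 1
Aug 8 22:00 end Yoga 30 → 0
Aug 9 18:00 start Strength 45 → 1
Aug 9 20:00 end Strength 45 → 0
Peak is 2, at Aug 8 08:30 (Dance Express, Pilates Bootcamp).

2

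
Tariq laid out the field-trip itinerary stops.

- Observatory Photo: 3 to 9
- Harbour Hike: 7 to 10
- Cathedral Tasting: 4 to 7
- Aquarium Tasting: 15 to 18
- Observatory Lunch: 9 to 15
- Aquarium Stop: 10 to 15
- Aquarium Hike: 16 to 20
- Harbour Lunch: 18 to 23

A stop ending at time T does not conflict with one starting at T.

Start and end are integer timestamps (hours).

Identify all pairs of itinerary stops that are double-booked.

Aquarium Hike & Aquarium Tasting, Aquarium Hike & Harbour Lunch, Aquarium Stop & Observatory Lunch, Cathedral Tasting & Observatory Photo, Harbour Hike & Observatory Lunch, Harbour Hike & Observatory Photo

Sorted by start: Observatory Photo, Cathedral Tasting, Harbour Hike, Observatory Lunch, Aquarium Stop, Aquarium Tasting, Aquarium Hike, Harbour Lunch.
Cathedral Tasting starts before Observatory Photo ends → Observatory Photo and Cathedral Tasting overlap.
Harbour Hike starts before Observatory Photo ends → Observatory Photo and Harbour Hike overlap.
Observatory Lunch starts exactly when Observatory Photo ends (back-to-back, no overlap), so nothing later overlaps Observatory Photo either.
Harbour Hike starts exactly when Cathedral Tasting ends (back-to-back, no overlap), so nothing later overlaps Cathedral Tasting either.
Observatory Lunch starts before Harbour Hike ends → Harbour Hike and Observatory Lunch overlap.
Aquarium Stop starts exactly when Harbour Hike ends (back-to-back, no overlap), so nothing later overlaps Harbour Hike either.
Aquarium Stop starts before Observatory Lunch ends → Observatory Lunch and Aquarium Stop overlap.
Aquarium Tasting starts exactly when Observatory Lunch ends (back-to-back, no overlap), so nothing later overlaps Observatory Lunch either.
Aquarium Tasting starts exactly when Aquarium Stop ends (back-to-back, no overlap), so nothing later overlaps Aquarium Stop either.
Aquarium Hike starts before Aquarium Tasting ends → Aquarium Tasting and Aquarium Hike overlap.
Harbour Lunch starts exactly when Aquarium Tasting ends (back-to-back, no overlap).
Harbour Lunch starts before Aquarium Hike ends → Aquarium Hike and Harbour Lunch overlap.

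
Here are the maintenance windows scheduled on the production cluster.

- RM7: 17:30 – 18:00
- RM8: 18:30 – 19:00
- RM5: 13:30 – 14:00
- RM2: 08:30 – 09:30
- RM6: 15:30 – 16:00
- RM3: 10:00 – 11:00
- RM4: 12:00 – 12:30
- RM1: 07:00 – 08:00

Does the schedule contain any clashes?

Sorted by start: RM1, RM2, RM3, RM4, RM5, RM6, RM7, RM8.
RM2 starts after RM1 ends — done with RM1.
RM3 starts after RM2 ends — done with RM2.
RM4 starts after RM3 ends — done with RM3.
RM5 starts after RM4 ends — done with RM4.
RM6 starts after RM5 ends — done with RM5.
RM7 starts after RM6 ends — done with RM6.
RM8 starts after RM7 ends.
Every pair is clear; the schedule has no overlaps.

No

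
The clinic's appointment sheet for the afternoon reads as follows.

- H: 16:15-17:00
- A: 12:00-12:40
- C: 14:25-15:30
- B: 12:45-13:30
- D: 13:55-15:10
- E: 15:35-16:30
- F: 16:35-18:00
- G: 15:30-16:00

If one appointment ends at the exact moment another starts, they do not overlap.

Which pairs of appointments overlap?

Sorted by start: A, B, D, C, G, E, H, F.
B starts after A ends, so A has no further overlaps.
D starts after B ends, so B has no further overlaps.
C starts before D ends → D and C overlap.
G starts after D ends, so D has no further overlaps.
G starts exactly when C ends (back-to-back, no overlap), so C has no further overlaps.
E starts before G ends → G and E overlap.
H starts after G ends, so G has no further overlaps.
H starts before E ends → E and H overlap.
F starts after E ends.
F starts before H ends → H and F overlap.

C & D, E & G, E & H, F & H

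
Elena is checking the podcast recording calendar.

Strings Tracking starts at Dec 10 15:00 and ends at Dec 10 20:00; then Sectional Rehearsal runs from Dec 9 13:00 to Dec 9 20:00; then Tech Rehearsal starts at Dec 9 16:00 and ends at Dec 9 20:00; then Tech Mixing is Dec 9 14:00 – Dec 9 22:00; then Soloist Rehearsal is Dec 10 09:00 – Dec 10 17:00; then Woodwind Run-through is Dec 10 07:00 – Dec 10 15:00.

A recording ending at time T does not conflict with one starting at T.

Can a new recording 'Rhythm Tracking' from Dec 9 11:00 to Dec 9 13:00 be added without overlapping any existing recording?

Sectional Rehearsal: starts Dec 9 13:00 at or after Rhythm Tracking ends Dec 9 13:00 → clear.
Tech Mixing: starts Dec 9 14:00 at or after Rhythm Tracking ends Dec 9 13:00 → clear.
Tech Rehearsal: starts Dec 9 16:00 at or after Rhythm Tracking ends Dec 9 13:00 → clear.
Woodwind Run-through: starts Dec 10 07:00 at or after Rhythm Tracking ends Dec 9 13:00 → clear.
Soloist Rehearsal: starts Dec 10 09:00 at or after Rhythm Tracking ends Dec 9 13:00 → clear.
Strings Tracking: starts Dec 10 15:00 at or after Rhythm Tracking ends Dec 9 13:00 → clear.

Yes — the slot is free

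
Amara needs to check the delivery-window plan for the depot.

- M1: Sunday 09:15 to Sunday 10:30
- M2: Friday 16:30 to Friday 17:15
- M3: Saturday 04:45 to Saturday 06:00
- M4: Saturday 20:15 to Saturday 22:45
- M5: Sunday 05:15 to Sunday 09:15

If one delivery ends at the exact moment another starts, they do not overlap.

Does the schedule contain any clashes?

No

Sorted by start: M2, M3, M4, M5, M1.
M3 starts after M2 ends, so nothing later overlaps M2 either.
M4 starts after M3 ends, so nothing later overlaps M3 either.
M5 starts after M4 ends, so nothing later overlaps M4 either.
M1 starts exactly when M5 ends (back-to-back, no overlap).
Every pair is clear; the schedule has no overlaps.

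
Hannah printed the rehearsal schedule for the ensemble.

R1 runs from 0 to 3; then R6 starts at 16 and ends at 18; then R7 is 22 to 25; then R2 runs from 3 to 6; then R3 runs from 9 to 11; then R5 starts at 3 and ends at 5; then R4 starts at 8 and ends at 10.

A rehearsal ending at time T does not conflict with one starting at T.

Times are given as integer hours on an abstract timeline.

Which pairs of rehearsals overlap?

Sorted by start: R1, R2, R5, R4, R3, R6, R7.
R2 starts exactly when R1 ends (back-to-back, no overlap), so R1 has no further overlaps.
R5 starts before R2 ends → R2 and R5 overlap.
R4 starts after R2 ends, so R2 has no further overlaps.
R4 starts after R5 ends, so R5 has no further overlaps.
R3 starts before R4 ends → R4 and R3 overlap.
R6 starts after R4 ends, so R4 has no further overlaps.
R6 starts after R3 ends, so R3 has no further overlaps.
R7 starts after R6 ends.

R2 & R5, R3 & R4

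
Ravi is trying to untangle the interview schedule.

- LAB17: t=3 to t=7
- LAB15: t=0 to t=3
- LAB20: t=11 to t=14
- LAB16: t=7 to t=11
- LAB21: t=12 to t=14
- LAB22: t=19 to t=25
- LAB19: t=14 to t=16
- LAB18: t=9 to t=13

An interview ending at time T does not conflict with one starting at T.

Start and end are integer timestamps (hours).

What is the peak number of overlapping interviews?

3

Walk through starts and ends in time order (an end at T is processed before a start at T):
t=0 start LAB15 → 1
t=3 end LAB15 → 0
t=3 start LAB17 → 1
t=7 end LAB17 → 0
t=7 start LAB16 → 1
t=9 start LAB18 → 2
t=11 end LAB16 → 1
t=11 start LAB20 → 2
t=12 start LAB21 → 3
t=13 end LAB18 → 2
t=14 end LAB20 → 1
t=14 end LAB21 → 0
t=14 start LAB19 → 1
t=16 end LAB19 → 0
t=19 start LAB22 → 1
t=25 end LAB22 → 0
Peak is 3, at t=12 (LAB18, LAB20, LAB21).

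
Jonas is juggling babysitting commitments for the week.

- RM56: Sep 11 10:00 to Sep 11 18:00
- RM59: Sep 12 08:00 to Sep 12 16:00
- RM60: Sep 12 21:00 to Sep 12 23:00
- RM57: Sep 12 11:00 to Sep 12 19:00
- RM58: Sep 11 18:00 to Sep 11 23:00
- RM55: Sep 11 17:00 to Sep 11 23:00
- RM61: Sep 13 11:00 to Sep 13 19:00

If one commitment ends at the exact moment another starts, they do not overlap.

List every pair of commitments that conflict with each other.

Sorted by start: RM56, RM55, RM58, RM59, RM57, RM60, RM61.
RM55 starts before RM56 ends → RM56 and RM55 overlap.
RM58 starts exactly when RM56 ends (back-to-back, no overlap), so RM56 has no further overlaps.
RM58 starts before RM55 ends → RM55 and RM58 overlap.
RM59 starts after RM55 ends, so RM55 has no further overlaps.
RM59 starts after RM58 ends, so RM58 has no further overlaps.
RM57 starts before RM59 ends → RM59 and RM57 overlap.
RM60 starts after RM59 ends, so RM59 has no further overlaps.
RM60 starts after RM57 ends, so RM57 has no further overlaps.
RM61 starts after RM60 ends.

RM55 & RM56, RM55 & RM58, RM57 & RM59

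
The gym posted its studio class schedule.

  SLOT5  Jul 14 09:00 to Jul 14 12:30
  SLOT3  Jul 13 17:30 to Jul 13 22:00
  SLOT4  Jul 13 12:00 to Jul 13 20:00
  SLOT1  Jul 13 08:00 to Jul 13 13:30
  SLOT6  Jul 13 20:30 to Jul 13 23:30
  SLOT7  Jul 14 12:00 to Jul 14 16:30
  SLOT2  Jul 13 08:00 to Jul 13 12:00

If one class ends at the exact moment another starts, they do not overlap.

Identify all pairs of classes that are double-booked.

SLOT1 & SLOT2, SLOT1 & SLOT4, SLOT3 & SLOT4, SLOT3 & SLOT6, SLOT5 & SLOT7

Sorted by start: SLOT1, SLOT2, SLOT4, SLOT3, SLOT6, SLOT5, SLOT7.
SLOT2 starts before SLOT1 ends → SLOT1 and SLOT2 overlap.
SLOT4 starts before SLOT1 ends → SLOT1 and SLOT4 overlap.
SLOT3 starts after SLOT1 ends — done with SLOT1.
SLOT4 starts exactly when SLOT2 ends (back-to-back, no overlap) — done with SLOT2.
SLOT3 starts before SLOT4 ends → SLOT4 and SLOT3 overlap.
SLOT6 starts after SLOT4 ends — done with SLOT4.
SLOT6 starts before SLOT3 ends → SLOT3 and SLOT6 overlap.
SLOT5 starts after SLOT3 ends — done with SLOT3.
SLOT5 starts after SLOT6 ends — done with SLOT6.
SLOT7 starts before SLOT5 ends → SLOT5 and SLOT7 overlap.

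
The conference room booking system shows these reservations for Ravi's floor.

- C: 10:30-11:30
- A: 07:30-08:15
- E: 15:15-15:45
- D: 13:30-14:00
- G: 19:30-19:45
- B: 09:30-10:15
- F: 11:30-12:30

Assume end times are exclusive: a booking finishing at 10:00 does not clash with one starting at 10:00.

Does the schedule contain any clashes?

Two intervals overlap when each starts before the other ends.
Sorted by start: A, B, C, F, D, E, G.
B starts after A ends; A is clear from here.
C starts after B ends; B is clear from here.
F starts exactly when C ends (back-to-back, no overlap); C is clear from here.
D starts after F ends; F is clear from here.
E starts after D ends; D is clear from here.
G starts after E ends.
Every pair is clear; the schedule has no overlaps.

No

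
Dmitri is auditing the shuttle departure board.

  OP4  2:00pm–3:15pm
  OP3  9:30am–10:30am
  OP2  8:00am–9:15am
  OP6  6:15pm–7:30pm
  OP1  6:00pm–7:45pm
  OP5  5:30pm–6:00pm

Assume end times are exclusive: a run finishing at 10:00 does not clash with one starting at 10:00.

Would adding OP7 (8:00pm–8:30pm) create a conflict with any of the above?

OP2: ends 9:15am at or before OP7 starts 8:00pm → clear.
OP3: ends 10:30am at or before OP7 starts 8:00pm → clear.
OP4: ends 3:15pm at or before OP7 starts 8:00pm → clear.
OP5: ends 6:00pm at or before OP7 starts 8:00pm → clear.
OP1: ends 7:45pm at or before OP7 starts 8:00pm → clear.
OP6: ends 7:30pm at or before OP7 starts 8:00pm → clear.

No — it doesn't clash with anything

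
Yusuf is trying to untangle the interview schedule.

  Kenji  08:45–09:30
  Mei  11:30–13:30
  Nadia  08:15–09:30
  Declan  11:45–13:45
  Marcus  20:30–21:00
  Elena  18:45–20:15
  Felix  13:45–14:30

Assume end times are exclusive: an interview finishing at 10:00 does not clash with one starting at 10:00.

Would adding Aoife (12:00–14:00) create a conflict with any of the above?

Yes — it overlaps Declan, Felix, Mei

Nadia: ends 09:30 at or before Aoife starts 12:00 → clear.
Kenji: ends 09:30 at or before Aoife starts 12:00 → clear.
Mei: starts 11:30 before Aoife ends 14:00, and ends 13:30 after Aoife starts 12:00 → overlap.
Declan: starts 11:45 before Aoife ends 14:00, and ends 13:45 after Aoife starts 12:00 → overlap.
Felix: starts 13:45 before Aoife ends 14:00, and ends 14:30 after Aoife starts 12:00 → overlap.
Elena: starts 18:45 at or after Aoife ends 14:00 → clear.
Marcus: starts 20:30 at or after Aoife ends 14:00 → clear.
Aoife overlaps Declan, Mei, Felix.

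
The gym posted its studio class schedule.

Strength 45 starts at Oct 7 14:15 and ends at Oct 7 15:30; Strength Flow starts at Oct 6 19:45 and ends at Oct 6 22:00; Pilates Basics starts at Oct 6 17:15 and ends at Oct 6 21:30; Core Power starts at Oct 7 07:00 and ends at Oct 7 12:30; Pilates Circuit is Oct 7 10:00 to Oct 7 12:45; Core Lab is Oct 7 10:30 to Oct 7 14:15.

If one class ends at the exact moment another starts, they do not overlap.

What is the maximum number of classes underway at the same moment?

Sweep the timeline, counting +1 at each start and −1 at each end (ends before starts at a tie):
Oct 6 17:15 start Pilates Basics → 1
Oct 6 19:45 start Strength Flow → 2
Oct 6 21:30 end Pilates Basics → 1
Oct 6 22:00 end Strength Flow → 0
Oct 7 07:00 start Core Power → 1
Oct 7 10:00 start Pilates Circuit → 2
Oct 7 10:30 start Core Lab → 3
Oct 7 12:30 end Core Power → 2
Oct 7 12:45 end Pilates Circuit → 1
Oct 7 14:15 end Core Lab → 0
Oct 7 14:15 start Strength 45 → 1
Oct 7 15:30 end Strength 45 → 0
Peak is 3, at Oct 7 10:30 (Core Lab, Core Power, Pilates Circuit).

3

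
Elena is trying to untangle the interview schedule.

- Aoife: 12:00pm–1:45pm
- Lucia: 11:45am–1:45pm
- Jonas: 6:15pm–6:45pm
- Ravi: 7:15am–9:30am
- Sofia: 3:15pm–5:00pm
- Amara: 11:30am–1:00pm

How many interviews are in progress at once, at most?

Sweep the timeline, counting +1 at each start and −1 at each end (ends before starts at a tie):
7:15am start Ravi → 1
9:30am end Ravi → 0
11:30am start Amara → 1
11:45am start Lucia → 2
12:00pm start Aoife → 3
1:00pm end Amara → 2
1:45pm end Aoife → 1
1:45pm end Lucia → 0
3:15pm start Sofia → 1
5:00pm end Sofia → 0
6:15pm start Jonas → 1
6:45pm end Jonas → 0
Peak is 3, at 12:00pm (Amara, Aoife, Lucia).

3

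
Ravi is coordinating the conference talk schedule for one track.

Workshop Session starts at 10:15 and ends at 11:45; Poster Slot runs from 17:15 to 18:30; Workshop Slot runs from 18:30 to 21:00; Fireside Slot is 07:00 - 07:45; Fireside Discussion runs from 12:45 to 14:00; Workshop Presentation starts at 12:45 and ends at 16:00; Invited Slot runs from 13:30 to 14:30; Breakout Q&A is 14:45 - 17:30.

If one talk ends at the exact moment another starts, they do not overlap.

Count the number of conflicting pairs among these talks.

Sorted by start: Fireside Slot, Workshop Session, Fireside Discussion, Workshop Presentation, Invited Slot, Breakout Q&A, Poster Slot, Workshop Slot.
Workshop Session starts after Fireside Slot ends, so Fireside Slot has no further overlaps.
Fireside Discussion starts after Workshop Session ends, so Workshop Session has no further overlaps.
Workshop Presentation starts before Fireside Discussion ends → Fireside Discussion and Workshop Presentation overlap.
Invited Slot starts before Fireside Discussion ends → Fireside Discussion and Invited Slot overlap.
Breakout Q&A starts after Fireside Discussion ends, so Fireside Discussion has no further overlaps.
Invited Slot starts before Workshop Presentation ends → Workshop Presentation and Invited Slot overlap.
Breakout Q&A starts before Workshop Presentation ends → Workshop Presentation and Breakout Q&A overlap.
Poster Slot starts after Workshop Presentation ends, so Workshop Presentation has no further overlaps.
Breakout Q&A starts after Invited Slot ends, so Invited Slot has no further overlaps.
Poster Slot starts before Breakout Q&A ends → Breakout Q&A and Poster Slot overlap.
Workshop Slot starts after Breakout Q&A ends.
Workshop Slot starts exactly when Poster Slot ends (back-to-back, no overlap).
Overlapping pairs: Breakout Q&A & Poster Slot, Breakout Q&A & Workshop Presentation, Fireside Discussion & Invited Slot, Fireside Discussion & Workshop Presentation, Invited Slot & Workshop Presentation — 5 in total.

5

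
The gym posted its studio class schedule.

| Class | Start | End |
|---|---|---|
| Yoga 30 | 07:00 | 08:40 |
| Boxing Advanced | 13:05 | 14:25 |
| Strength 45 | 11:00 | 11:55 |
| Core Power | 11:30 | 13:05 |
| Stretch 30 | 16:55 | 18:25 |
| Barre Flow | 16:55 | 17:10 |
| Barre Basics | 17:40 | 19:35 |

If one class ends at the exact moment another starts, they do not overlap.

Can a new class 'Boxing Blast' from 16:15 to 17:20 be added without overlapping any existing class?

Yoga 30: ends 08:40 at or before Boxing Blast starts 16:15 → clear.
Strength 45: ends 11:55 at or before Boxing Blast starts 16:15 → clear.
Core Power: ends 13:05 at or before Boxing Blast starts 16:15 → clear.
Boxing Advanced: ends 14:25 at or before Boxing Blast starts 16:15 → clear.
Stretch 30: starts 16:55 before Boxing Blast ends 17:20, and ends 18:25 after Boxing Blast starts 16:15 → overlap.
Barre Flow: starts 16:55 before Boxing Blast ends 17:20, and ends 17:10 after Boxing Blast starts 16:15 → overlap.
Barre Basics: starts 17:40 at or after Boxing Blast ends 17:20 → clear.
Boxing Blast overlaps Stretch 30, Barre Flow.

No — it overlaps Barre Flow, Stretch 30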